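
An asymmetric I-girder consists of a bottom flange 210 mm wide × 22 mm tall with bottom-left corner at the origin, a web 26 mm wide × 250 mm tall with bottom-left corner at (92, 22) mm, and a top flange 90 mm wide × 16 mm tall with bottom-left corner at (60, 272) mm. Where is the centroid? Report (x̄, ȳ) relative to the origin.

x̄ = 105.00 mm, ȳ = 112.22 mm

bottom flange: A = 210 × 22 = 4620.00, centroid at (105.00, 11.00).
web: A = 26 × 250 = 6500.00, centroid at (105.00, 147.00).
top flange: A = 90 × 16 = 1440.00, centroid at (105.00, 280.00).
ΣA = 12560.00 mm²
ΣAx̄ = (4620.00)(105.00) + (6500.00)(105.00) + (1440.00)(105.00) = 1318800.00 mm³
ΣAȳ = (4620.00)(11.00) + (6500.00)(147.00) + (1440.00)(280.00) = 1409520.00 mm³
x̄ = 1318800.00 / 12560.00 = 105.00 mm
ȳ = 1409520.00 / 12560.00 = 112.22 mm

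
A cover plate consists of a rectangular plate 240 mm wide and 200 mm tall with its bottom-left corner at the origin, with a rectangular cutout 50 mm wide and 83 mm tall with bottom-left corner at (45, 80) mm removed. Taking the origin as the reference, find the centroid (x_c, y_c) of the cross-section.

x_c = 124.73 mm, y_c = 97.97 mm

plate: A = 240 × 200 = 48000.00, centroid at (120.00, 100.00).
hole: A = −(50 × 83) = -4150.00, centroid at (70.00, 121.50).
ΣA = 43850.00 mm²
ΣAx_c = (48000.00)(120.00) + (-4150.00)(70.00) = 5469500.00 mm³
ΣAy_c = (48000.00)(100.00) + (-4150.00)(121.50) = 4295775.00 mm³
x_c = 5469500.00 / 43850.00 = 124.73 mm
y_c = 4295775.00 / 43850.00 = 97.97 mm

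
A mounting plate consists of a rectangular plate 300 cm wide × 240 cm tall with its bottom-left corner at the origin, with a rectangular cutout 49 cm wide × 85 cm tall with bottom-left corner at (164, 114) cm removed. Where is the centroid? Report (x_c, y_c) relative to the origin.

Part | A | x̄ᵢ | ȳᵢ | A·x̄ᵢ | A·ȳᵢ
plate | 72000.00 | 150.00 | 120.00 | 10800000.00 | 8640000.00
hole | -4165.00 | 188.50 | 156.50 | -785102.50 | -651822.50
Σ | 67835.00 |  |  | 10014897.50 | 7988177.50
x_c = 10014897.50 / 67835.00 = 147.64 cm
y_c = 7988177.50 / 67835.00 = 117.76 cm

x_c = 147.64 cm, y_c = 117.76 cm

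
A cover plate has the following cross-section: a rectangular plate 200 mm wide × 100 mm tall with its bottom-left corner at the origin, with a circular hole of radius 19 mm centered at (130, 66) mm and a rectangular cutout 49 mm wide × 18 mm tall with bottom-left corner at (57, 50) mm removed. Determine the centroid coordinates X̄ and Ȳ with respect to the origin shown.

Part | A | x̄ᵢ | ȳᵢ | A·x̄ᵢ | A·ȳᵢ
plate | 20000.00 | 100.00 | 50.00 | 2000000.00 | 1000000.00
hole 1 | -1134.11 | 130.00 | 66.00 | -147434.94 | -74851.59
hole 2 | -882.00 | 81.50 | 59.00 | -71883.00 | -52038.00
Σ | 17983.89 |  |  | 1780682.06 | 873110.41
X̄ = 1780682.06 / 17983.89 = 99.02 mm
Ȳ = 873110.41 / 17983.89 = 48.55 mm

X̄ = 99.02 mm, Ȳ = 48.55 mm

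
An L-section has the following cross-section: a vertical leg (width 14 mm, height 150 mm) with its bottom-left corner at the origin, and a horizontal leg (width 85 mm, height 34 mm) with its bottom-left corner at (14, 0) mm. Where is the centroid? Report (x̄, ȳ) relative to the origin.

vertical leg: A = 14 × 150 = 2100.00, centroid at (7.00, 75.00).
horizontal leg: A = 85 × 34 = 2890.00, centroid at (56.50, 17.00).
ΣA = 4990.00 mm², ΣAx̄ = 177985.00 mm³, ΣAȳ = 206630.00 mm³.
x̄ = 177985.00/4990.00 = 35.67 mm; ȳ = 206630.00/4990.00 = 41.41 mm.

x̄ = 35.67 mm, ȳ = 41.41 mm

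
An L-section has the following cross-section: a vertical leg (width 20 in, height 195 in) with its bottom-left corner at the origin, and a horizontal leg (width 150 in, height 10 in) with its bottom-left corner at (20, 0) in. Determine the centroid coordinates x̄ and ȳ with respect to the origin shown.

vertical leg: A = 20 × 195 = 3900.00, centroid at (10.00, 97.50).
horizontal leg: A = 150 × 10 = 1500.00, centroid at (95.00, 5.00).
ΣA = 5400.00 in²
ΣAx̄ = (3900.00)(10.00) + (1500.00)(95.00) = 181500.00 in³
ΣAȳ = (3900.00)(97.50) + (1500.00)(5.00) = 387750.00 in³
x̄ = 181500.00 / 5400.00 = 33.61 in
ȳ = 387750.00 / 5400.00 = 71.81 in

x̄ = 33.61 in, ȳ = 71.81 in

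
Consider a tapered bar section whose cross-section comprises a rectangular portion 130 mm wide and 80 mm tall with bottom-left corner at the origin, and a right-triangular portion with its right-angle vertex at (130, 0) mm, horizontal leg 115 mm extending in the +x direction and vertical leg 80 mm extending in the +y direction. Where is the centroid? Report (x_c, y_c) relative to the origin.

rectangular portion: A = 130 × 80 = 10400.00, centroid at (65.00, 40.00).
triangular portion: A = ½·115·80 = 4600.00, centroid at (168.33, 26.67).
ΣA = 15000.00 mm²
ΣAx_c = (10400.00)(65.00) + (4600.00)(168.33) = 1450333.33 mm³
ΣAy_c = (10400.00)(40.00) + (4600.00)(26.67) = 538666.67 mm³
x_c = 1450333.33 / 15000.00 = 96.69 mm
y_c = 538666.67 / 15000.00 = 35.91 mm

x_c = 96.69 mm, y_c = 35.91 mm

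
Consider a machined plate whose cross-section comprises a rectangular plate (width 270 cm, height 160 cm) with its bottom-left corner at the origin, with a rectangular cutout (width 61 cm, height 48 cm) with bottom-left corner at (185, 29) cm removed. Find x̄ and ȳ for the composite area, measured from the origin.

x̄ = 129.15 cm, ȳ = 81.96 cm

plate: A = 270 × 160 = 43200.00, centroid at (135.00, 80.00).
hole: A = −(61 × 48) = -2928.00, centroid at (215.50, 53.00).
ΣA = 40272.00 cm², ΣAx̄ = 5201016.00 cm³, ΣAȳ = 3300816.00 cm³.
x̄ = 5201016.00/40272.00 = 129.15 cm; ȳ = 3300816.00/40272.00 = 81.96 cm.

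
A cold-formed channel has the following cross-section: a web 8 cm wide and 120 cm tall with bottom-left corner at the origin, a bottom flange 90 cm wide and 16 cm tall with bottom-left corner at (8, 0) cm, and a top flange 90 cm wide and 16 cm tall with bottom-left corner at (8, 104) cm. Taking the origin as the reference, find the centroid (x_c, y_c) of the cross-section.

x_c = 40.75 cm, y_c = 60.00 cm

Part | A | x̄ᵢ | ȳᵢ | A·x̄ᵢ | A·ȳᵢ
web | 960.00 | 4.00 | 60.00 | 3840.00 | 57600.00
bottom flange | 1440.00 | 53.00 | 8.00 | 76320.00 | 11520.00
top flange | 1440.00 | 53.00 | 112.00 | 76320.00 | 161280.00
Σ | 3840.00 |  |  | 156480.00 | 230400.00
x_c = 156480.00 / 3840.00 = 40.75 cm
y_c = 230400.00 / 3840.00 = 60.00 cm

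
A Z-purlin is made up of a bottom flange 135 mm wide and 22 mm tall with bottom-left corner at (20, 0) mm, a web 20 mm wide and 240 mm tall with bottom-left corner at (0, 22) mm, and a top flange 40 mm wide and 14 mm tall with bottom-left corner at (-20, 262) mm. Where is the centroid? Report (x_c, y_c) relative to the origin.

x_c = 36.96 mm, y_c = 103.83 mm

bottom flange: A = 135 × 22 = 2970.00, centroid at (87.50, 11.00).
web: A = 20 × 240 = 4800.00, centroid at (10.00, 142.00).
top flange: A = 40 × 14 = 560.00, centroid at (0.00, 269.00).
ΣA = 8330.00 mm², ΣAx_c = 307875.00 mm³, ΣAy_c = 864910.00 mm³.
x_c = 307875.00/8330.00 = 36.96 mm; y_c = 864910.00/8330.00 = 103.83 mm.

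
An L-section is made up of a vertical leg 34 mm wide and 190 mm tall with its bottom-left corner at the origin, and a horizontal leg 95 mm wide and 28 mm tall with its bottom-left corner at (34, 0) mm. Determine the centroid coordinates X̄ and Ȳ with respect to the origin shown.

Part | A | x̄ᵢ | ȳᵢ | A·x̄ᵢ | A·ȳᵢ
vertical leg | 6460.00 | 17.00 | 95.00 | 109820.00 | 613700.00
horizontal leg | 2660.00 | 81.50 | 14.00 | 216790.00 | 37240.00
Σ | 9120.00 |  |  | 326610.00 | 650940.00
X̄ = 326610.00 / 9120.00 = 35.81 mm
Ȳ = 650940.00 / 9120.00 = 71.38 mm

X̄ = 35.81 mm, Ȳ = 71.38 mm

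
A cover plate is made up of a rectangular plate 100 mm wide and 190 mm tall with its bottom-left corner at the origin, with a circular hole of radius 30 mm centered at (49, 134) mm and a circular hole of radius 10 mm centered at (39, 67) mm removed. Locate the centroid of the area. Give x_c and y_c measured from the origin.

x_c = 50.40 mm, y_c = 88.60 mm

Part | A | x̄ᵢ | ȳᵢ | A·x̄ᵢ | A·ȳᵢ
plate | 19000.00 | 50.00 | 95.00 | 950000.00 | 1805000.00
hole 1 | -2827.43 | 49.00 | 134.00 | -138544.24 | -378876.07
hole 2 | -314.16 | 39.00 | 67.00 | -12252.21 | -21048.67
Σ | 15858.41 |  |  | 799203.55 | 1405075.26
x_c = 799203.55 / 15858.41 = 50.40 mm
y_c = 1405075.26 / 15858.41 = 88.60 mm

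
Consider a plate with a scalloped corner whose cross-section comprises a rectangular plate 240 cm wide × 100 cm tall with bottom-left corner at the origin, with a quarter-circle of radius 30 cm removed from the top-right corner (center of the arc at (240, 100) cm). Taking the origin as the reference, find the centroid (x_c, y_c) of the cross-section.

x_c = 116.74 cm, y_c = 48.87 cm

Part | A | x̄ᵢ | ȳᵢ | A·x̄ᵢ | A·ȳᵢ
plate | 24000.00 | 120.00 | 50.00 | 2880000.00 | 1200000.00
removed quarter-circle | -706.86 | 227.27 | 87.27 | -160646.00 | -61685.83
Σ | 23293.14 |  |  | 2719354.00 | 1138314.17
x_c = 2719354.00 / 23293.14 = 116.74 cm
y_c = 1138314.17 / 23293.14 = 48.87 cm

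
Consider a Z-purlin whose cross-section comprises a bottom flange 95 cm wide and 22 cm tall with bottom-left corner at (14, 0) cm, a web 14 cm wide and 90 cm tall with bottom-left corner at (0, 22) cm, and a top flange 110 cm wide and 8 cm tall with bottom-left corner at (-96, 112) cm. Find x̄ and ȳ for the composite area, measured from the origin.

x̄ = 23.94 cm, ȳ = 49.52 cm

bottom flange: A = 95 × 22 = 2090.00, centroid at (61.50, 11.00).
web: A = 14 × 90 = 1260.00, centroid at (7.00, 67.00).
top flange: A = 110 × 8 = 880.00, centroid at (-41.00, 116.00).
ΣA = 4230.00 cm², ΣAx̄ = 101275.00 cm³, ΣAȳ = 209490.00 cm³.
x̄ = 101275.00/4230.00 = 23.94 cm; ȳ = 209490.00/4230.00 = 49.52 cm.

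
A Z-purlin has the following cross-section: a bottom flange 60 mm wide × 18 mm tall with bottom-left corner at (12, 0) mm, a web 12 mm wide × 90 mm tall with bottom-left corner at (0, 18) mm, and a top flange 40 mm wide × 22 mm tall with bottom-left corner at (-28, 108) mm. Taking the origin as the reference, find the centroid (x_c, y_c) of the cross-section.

x_c = 14.74 mm, y_c = 60.03 mm

bottom flange: A = 60 × 18 = 1080.00, centroid at (42.00, 9.00).
web: A = 12 × 90 = 1080.00, centroid at (6.00, 63.00).
top flange: A = 40 × 22 = 880.00, centroid at (-8.00, 119.00).
ΣA = 3040.00 mm², ΣAx_c = 44800.00 mm³, ΣAy_c = 182480.00 mm³.
x_c = 44800.00/3040.00 = 14.74 mm; y_c = 182480.00/3040.00 = 60.03 mm.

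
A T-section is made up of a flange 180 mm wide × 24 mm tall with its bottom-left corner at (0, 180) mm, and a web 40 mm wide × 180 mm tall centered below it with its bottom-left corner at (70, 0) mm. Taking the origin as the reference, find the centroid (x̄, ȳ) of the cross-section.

x̄ = 90.00 mm, ȳ = 128.25 mm

Part | A | x̄ᵢ | ȳᵢ | A·x̄ᵢ | A·ȳᵢ
web | 7200.00 | 90.00 | 90.00 | 648000.00 | 648000.00
flange | 4320.00 | 90.00 | 192.00 | 388800.00 | 829440.00
Σ | 11520.00 |  |  | 1036800.00 | 1477440.00
x̄ = 1036800.00 / 11520.00 = 90.00 mm
ȳ = 1477440.00 / 11520.00 = 128.25 mm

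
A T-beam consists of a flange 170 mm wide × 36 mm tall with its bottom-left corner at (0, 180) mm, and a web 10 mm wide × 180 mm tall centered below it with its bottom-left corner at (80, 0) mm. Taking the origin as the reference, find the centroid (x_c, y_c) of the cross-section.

web: A = 10 × 180 = 1800.00, centroid at (85.00, 90.00).
flange: A = 170 × 36 = 6120.00, centroid at (85.00, 198.00).
ΣA = 7920.00 mm², ΣAx_c = 673200.00 mm³, ΣAy_c = 1373760.00 mm³.
x_c = 673200.00/7920.00 = 85.00 mm; y_c = 1373760.00/7920.00 = 173.45 mm.

x_c = 85.00 mm, y_c = 173.45 mm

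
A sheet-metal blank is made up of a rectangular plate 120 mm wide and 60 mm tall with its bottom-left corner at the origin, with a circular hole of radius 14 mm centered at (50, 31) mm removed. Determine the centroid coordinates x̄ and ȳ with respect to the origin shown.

x̄ = 60.94 mm, ȳ = 29.91 mm

plate: A = 120 × 60 = 7200.00, centroid at (60.00, 30.00).
hole: A = −π·14² = -615.75, centroid at (50.00, 31.00).
ΣA = 6584.25 mm²
ΣAx̄ = (7200.00)(60.00) + (-615.75)(50.00) = 401212.39 mm³
ΣAȳ = (7200.00)(30.00) + (-615.75)(31.00) = 196911.68 mm³
x̄ = 401212.39 / 6584.25 = 60.94 mm
ȳ = 196911.68 / 6584.25 = 29.91 mm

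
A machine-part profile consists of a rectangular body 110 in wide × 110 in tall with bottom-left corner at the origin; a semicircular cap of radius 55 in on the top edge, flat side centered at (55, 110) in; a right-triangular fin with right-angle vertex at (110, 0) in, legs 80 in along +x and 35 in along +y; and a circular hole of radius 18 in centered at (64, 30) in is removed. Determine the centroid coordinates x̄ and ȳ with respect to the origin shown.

rectangular body: A = 110 × 110 = 12100.00, centroid at (55.00, 55.00).
semicircular top: A = ½π·55² = 4751.66, centroid at (55.00, 133.34).
triangular fin: A = ½·80·35 = 1400.00, centroid at (136.67, 11.67).
hole: A = −π·18² = -1017.88, centroid at (64.00, 30.00).
ΣA = 17233.78 in²
ΣAx̄ = (12100.00)(55.00) + (4751.66)(55.00) + (1400.00)(136.67) + (-1017.88)(64.00) = 1053030.51 in³
ΣAȳ = (12100.00)(55.00) + (4751.66)(133.34) + (1400.00)(11.67) + (-1017.88)(30.00) = 1284896.20 in³
x̄ = 1053030.51 / 17233.78 = 61.10 in
ȳ = 1284896.20 / 17233.78 = 74.56 in

x̄ = 61.10 in, ȳ = 74.56 in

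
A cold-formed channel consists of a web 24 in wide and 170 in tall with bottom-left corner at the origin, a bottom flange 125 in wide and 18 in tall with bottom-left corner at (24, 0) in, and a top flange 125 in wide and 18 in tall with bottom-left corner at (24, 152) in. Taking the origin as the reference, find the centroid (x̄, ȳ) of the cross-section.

web: A = 24 × 170 = 4080.00, centroid at (12.00, 85.00).
bottom flange: A = 125 × 18 = 2250.00, centroid at (86.50, 9.00).
top flange: A = 125 × 18 = 2250.00, centroid at (86.50, 161.00).
ΣA = 8580.00 in²
ΣAx̄ = (4080.00)(12.00) + (2250.00)(86.50) + (2250.00)(86.50) = 438210.00 in³
ΣAȳ = (4080.00)(85.00) + (2250.00)(9.00) + (2250.00)(161.00) = 729300.00 in³
x̄ = 438210.00 / 8580.00 = 51.07 in
ȳ = 729300.00 / 8580.00 = 85.00 in

x̄ = 51.07 in, ȳ = 85.00 in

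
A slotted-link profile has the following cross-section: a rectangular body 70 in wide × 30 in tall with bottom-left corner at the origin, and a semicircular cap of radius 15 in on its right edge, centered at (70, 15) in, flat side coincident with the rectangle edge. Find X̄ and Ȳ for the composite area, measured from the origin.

X̄ = 40.96 in, Ȳ = 15.00 in

rectangular body: A = 70 × 30 = 2100.00, centroid at (35.00, 15.00).
semicircular end: A = ½π·15² = 353.43, centroid at (76.37, 15.00).
ΣA = 2453.43 in², ΣAX̄ = 100490.04 in³, ΣAȲ = 36801.44 in³.
X̄ = 100490.04/2453.43 = 40.96 in; Ȳ = 36801.44/2453.43 = 15.00 in.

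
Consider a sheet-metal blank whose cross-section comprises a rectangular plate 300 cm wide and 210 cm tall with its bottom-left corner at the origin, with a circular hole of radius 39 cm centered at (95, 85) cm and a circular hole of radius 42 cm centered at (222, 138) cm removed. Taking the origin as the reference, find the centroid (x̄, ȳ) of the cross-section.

x̄ = 147.41 cm, ȳ = 103.34 cm

Part | A | x̄ᵢ | ȳᵢ | A·x̄ᵢ | A·ȳᵢ
plate | 63000.00 | 150.00 | 105.00 | 9450000.00 | 6615000.00
hole 1 | -4778.36 | 95.00 | 85.00 | -453944.43 | -406160.81
hole 2 | -5541.77 | 222.00 | 138.00 | -1230272.82 | -764764.18
Σ | 52679.87 |  |  | 7765782.75 | 5444075.01
x̄ = 7765782.75 / 52679.87 = 147.41 cm
ȳ = 5444075.01 / 52679.87 = 103.34 cm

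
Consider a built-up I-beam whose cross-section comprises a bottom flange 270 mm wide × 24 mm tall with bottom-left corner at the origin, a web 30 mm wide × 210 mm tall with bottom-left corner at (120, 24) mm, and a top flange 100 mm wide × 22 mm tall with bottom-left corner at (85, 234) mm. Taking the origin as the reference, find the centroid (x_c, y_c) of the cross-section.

bottom flange: A = 270 × 24 = 6480.00, centroid at (135.00, 12.00).
web: A = 30 × 210 = 6300.00, centroid at (135.00, 129.00).
top flange: A = 100 × 22 = 2200.00, centroid at (135.00, 245.00).
ΣA = 14980.00 mm²
ΣAx_c = (6480.00)(135.00) + (6300.00)(135.00) + (2200.00)(135.00) = 2022300.00 mm³
ΣAy_c = (6480.00)(12.00) + (6300.00)(129.00) + (2200.00)(245.00) = 1429460.00 mm³
x_c = 2022300.00 / 14980.00 = 135.00 mm
y_c = 1429460.00 / 14980.00 = 95.42 mm

x_c = 135.00 mm, y_c = 95.42 mm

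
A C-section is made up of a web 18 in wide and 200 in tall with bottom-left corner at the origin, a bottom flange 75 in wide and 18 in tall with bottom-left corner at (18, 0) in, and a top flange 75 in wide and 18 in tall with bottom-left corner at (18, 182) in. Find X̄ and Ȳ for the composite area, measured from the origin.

web: A = 18 × 200 = 3600.00, centroid at (9.00, 100.00).
bottom flange: A = 75 × 18 = 1350.00, centroid at (55.50, 9.00).
top flange: A = 75 × 18 = 1350.00, centroid at (55.50, 191.00).
ΣA = 6300.00 in²
ΣAX̄ = (3600.00)(9.00) + (1350.00)(55.50) + (1350.00)(55.50) = 182250.00 in³
ΣAȲ = (3600.00)(100.00) + (1350.00)(9.00) + (1350.00)(191.00) = 630000.00 in³
X̄ = 182250.00 / 6300.00 = 28.93 in
Ȳ = 630000.00 / 6300.00 = 100.00 in

X̄ = 28.93 in, Ȳ = 100.00 in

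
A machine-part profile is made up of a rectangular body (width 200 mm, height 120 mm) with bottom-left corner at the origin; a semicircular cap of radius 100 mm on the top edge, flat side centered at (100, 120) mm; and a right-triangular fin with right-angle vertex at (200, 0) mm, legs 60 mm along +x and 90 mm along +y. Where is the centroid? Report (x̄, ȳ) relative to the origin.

x̄ = 107.64 mm, ȳ = 96.03 mm

rectangular body: A = 200 × 120 = 24000.00, centroid at (100.00, 60.00).
semicircular top: A = ½π·100² = 15707.96, centroid at (100.00, 162.44).
triangular fin: A = ½·60·90 = 2700.00, centroid at (220.00, 30.00).
ΣA = 42407.96 mm², ΣAx̄ = 4564796.33 mm³, ΣAȳ = 4072622.26 mm³.
x̄ = 4564796.33/42407.96 = 107.64 mm; ȳ = 4072622.26/42407.96 = 96.03 mm.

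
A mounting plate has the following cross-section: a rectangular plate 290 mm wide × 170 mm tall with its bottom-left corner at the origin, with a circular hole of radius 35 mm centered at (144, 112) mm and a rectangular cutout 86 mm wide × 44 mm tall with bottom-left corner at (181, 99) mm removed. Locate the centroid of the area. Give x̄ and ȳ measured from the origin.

x̄ = 137.92 mm, ȳ = 79.24 mm

plate: A = 290 × 170 = 49300.00, centroid at (145.00, 85.00).
hole 1: A = −π·35² = -3848.45, centroid at (144.00, 112.00).
hole 2: A = −(86 × 44) = -3784.00, centroid at (224.00, 121.00).
ΣA = 41667.55 mm²
ΣAx̄ = (49300.00)(145.00) + (-3848.45)(144.00) + (-3784.00)(224.00) = 5746707.06 mm³
ΣAȳ = (49300.00)(85.00) + (-3848.45)(112.00) + (-3784.00)(121.00) = 3301609.49 mm³
x̄ = 5746707.06 / 41667.55 = 137.92 mm
ȳ = 3301609.49 / 41667.55 = 79.24 mm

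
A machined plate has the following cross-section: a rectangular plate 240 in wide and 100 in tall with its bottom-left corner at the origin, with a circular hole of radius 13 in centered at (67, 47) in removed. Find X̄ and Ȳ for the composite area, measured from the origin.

X̄ = 121.20 in, Ȳ = 50.07 in

plate: A = 240 × 100 = 24000.00, centroid at (120.00, 50.00).
hole: A = −π·13² = -530.93, centroid at (67.00, 47.00).
ΣA = 23469.07 in²
ΣAX̄ = (24000.00)(120.00) + (-530.93)(67.00) = 2844427.75 in³
ΣAȲ = (24000.00)(50.00) + (-530.93)(47.00) = 1175046.33 in³
X̄ = 2844427.75 / 23469.07 = 121.20 in
Ȳ = 1175046.33 / 23469.07 = 50.07 in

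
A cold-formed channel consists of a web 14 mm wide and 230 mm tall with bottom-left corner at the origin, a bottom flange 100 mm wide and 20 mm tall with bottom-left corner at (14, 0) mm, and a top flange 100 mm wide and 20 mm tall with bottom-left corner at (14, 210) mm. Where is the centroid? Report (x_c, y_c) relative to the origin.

x_c = 38.58 mm, y_c = 115.00 mm

web: A = 14 × 230 = 3220.00, centroid at (7.00, 115.00).
bottom flange: A = 100 × 20 = 2000.00, centroid at (64.00, 10.00).
top flange: A = 100 × 20 = 2000.00, centroid at (64.00, 220.00).
ΣA = 7220.00 mm², ΣAx_c = 278540.00 mm³, ΣAy_c = 830300.00 mm³.
x_c = 278540.00/7220.00 = 38.58 mm; y_c = 830300.00/7220.00 = 115.00 mm.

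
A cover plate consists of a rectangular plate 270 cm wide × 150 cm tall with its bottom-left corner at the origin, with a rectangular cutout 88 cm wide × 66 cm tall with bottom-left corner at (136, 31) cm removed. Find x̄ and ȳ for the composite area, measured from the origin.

x̄ = 127.47 cm, ȳ = 76.84 cm

Part | A | x̄ᵢ | ȳᵢ | A·x̄ᵢ | A·ȳᵢ
plate | 40500.00 | 135.00 | 75.00 | 5467500.00 | 3037500.00
hole | -5808.00 | 180.00 | 64.00 | -1045440.00 | -371712.00
Σ | 34692.00 |  |  | 4422060.00 | 2665788.00
x̄ = 4422060.00 / 34692.00 = 127.47 cm
ȳ = 2665788.00 / 34692.00 = 76.84 cm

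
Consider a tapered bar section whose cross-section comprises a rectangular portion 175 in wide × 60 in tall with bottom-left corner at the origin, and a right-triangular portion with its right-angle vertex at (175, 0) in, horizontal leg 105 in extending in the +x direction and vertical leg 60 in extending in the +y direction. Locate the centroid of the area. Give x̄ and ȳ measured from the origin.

Part | A | x̄ᵢ | ȳᵢ | A·x̄ᵢ | A·ȳᵢ
rectangular portion | 10500.00 | 87.50 | 30.00 | 918750.00 | 315000.00
triangular portion | 3150.00 | 210.00 | 20.00 | 661500.00 | 63000.00
Σ | 13650.00 |  |  | 1580250.00 | 378000.00
x̄ = 1580250.00 / 13650.00 = 115.77 in
ȳ = 378000.00 / 13650.00 = 27.69 in

x̄ = 115.77 in, ȳ = 27.69 in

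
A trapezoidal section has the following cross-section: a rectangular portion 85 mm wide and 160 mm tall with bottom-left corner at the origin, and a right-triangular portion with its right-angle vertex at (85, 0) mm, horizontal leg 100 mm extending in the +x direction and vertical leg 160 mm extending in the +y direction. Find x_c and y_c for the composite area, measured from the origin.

rectangular portion: A = 85 × 160 = 13600.00, centroid at (42.50, 80.00).
triangular portion: A = ½·100·160 = 8000.00, centroid at (118.33, 53.33).
ΣA = 21600.00 mm²
ΣAx_c = (13600.00)(42.50) + (8000.00)(118.33) = 1524666.67 mm³
ΣAy_c = (13600.00)(80.00) + (8000.00)(53.33) = 1514666.67 mm³
x_c = 1524666.67 / 21600.00 = 70.59 mm
y_c = 1514666.67 / 21600.00 = 70.12 mm

x_c = 70.59 mm, y_c = 70.12 mm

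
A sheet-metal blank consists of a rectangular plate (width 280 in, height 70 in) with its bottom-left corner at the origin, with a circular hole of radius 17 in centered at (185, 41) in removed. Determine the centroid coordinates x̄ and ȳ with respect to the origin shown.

x̄ = 137.81 in, ȳ = 34.71 in

plate: A = 280 × 70 = 19600.00, centroid at (140.00, 35.00).
hole: A = −π·17² = -907.92, centroid at (185.00, 41.00).
ΣA = 18692.08 in²
ΣAx̄ = (19600.00)(140.00) + (-907.92)(185.00) = 2576034.75 in³
ΣAȳ = (19600.00)(35.00) + (-907.92)(41.00) = 648775.27 in³
x̄ = 2576034.75 / 18692.08 = 137.81 in
ȳ = 648775.27 / 18692.08 = 34.71 in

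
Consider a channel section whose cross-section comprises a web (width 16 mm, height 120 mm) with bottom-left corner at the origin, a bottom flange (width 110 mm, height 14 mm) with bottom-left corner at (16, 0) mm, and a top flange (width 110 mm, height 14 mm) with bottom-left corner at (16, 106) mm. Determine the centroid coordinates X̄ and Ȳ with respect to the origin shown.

X̄ = 46.81 mm, Ȳ = 60.00 mm

web: A = 16 × 120 = 1920.00, centroid at (8.00, 60.00).
bottom flange: A = 110 × 14 = 1540.00, centroid at (71.00, 7.00).
top flange: A = 110 × 14 = 1540.00, centroid at (71.00, 113.00).
ΣA = 5000.00 mm²
ΣAX̄ = (1920.00)(8.00) + (1540.00)(71.00) + (1540.00)(71.00) = 234040.00 mm³
ΣAȲ = (1920.00)(60.00) + (1540.00)(7.00) + (1540.00)(113.00) = 300000.00 mm³
X̄ = 234040.00 / 5000.00 = 46.81 mm
Ȳ = 300000.00 / 5000.00 = 60.00 mm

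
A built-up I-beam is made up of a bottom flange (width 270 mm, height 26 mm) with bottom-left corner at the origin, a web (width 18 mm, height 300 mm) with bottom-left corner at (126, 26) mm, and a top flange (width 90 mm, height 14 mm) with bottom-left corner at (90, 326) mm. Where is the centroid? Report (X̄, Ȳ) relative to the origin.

X̄ = 135.00 mm, Ȳ = 106.82 mm

bottom flange: A = 270 × 26 = 7020.00, centroid at (135.00, 13.00).
web: A = 18 × 300 = 5400.00, centroid at (135.00, 176.00).
top flange: A = 90 × 14 = 1260.00, centroid at (135.00, 333.00).
ΣA = 13680.00 mm²
ΣAX̄ = (7020.00)(135.00) + (5400.00)(135.00) + (1260.00)(135.00) = 1846800.00 mm³
ΣAȲ = (7020.00)(13.00) + (5400.00)(176.00) + (1260.00)(333.00) = 1461240.00 mm³
X̄ = 1846800.00 / 13680.00 = 135.00 mm
Ȳ = 1461240.00 / 13680.00 = 106.82 mm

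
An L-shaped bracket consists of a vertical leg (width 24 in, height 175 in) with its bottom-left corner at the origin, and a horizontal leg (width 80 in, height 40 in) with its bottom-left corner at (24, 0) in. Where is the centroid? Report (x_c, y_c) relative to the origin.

vertical leg: A = 24 × 175 = 4200.00, centroid at (12.00, 87.50).
horizontal leg: A = 80 × 40 = 3200.00, centroid at (64.00, 20.00).
ΣA = 7400.00 in², ΣAx_c = 255200.00 in³, ΣAy_c = 431500.00 in³.
x_c = 255200.00/7400.00 = 34.49 in; y_c = 431500.00/7400.00 = 58.31 in.

x_c = 34.49 in, y_c = 58.31 in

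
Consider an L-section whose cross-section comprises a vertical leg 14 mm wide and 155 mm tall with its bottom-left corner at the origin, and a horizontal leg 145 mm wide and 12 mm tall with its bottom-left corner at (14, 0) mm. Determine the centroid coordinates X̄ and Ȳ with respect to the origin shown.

X̄ = 42.38 mm, Ȳ = 45.68 mm

Part | A | x̄ᵢ | ȳᵢ | A·x̄ᵢ | A·ȳᵢ
vertical leg | 2170.00 | 7.00 | 77.50 | 15190.00 | 168175.00
horizontal leg | 1740.00 | 86.50 | 6.00 | 150510.00 | 10440.00
Σ | 3910.00 |  |  | 165700.00 | 178615.00
X̄ = 165700.00 / 3910.00 = 42.38 mm
Ȳ = 178615.00 / 3910.00 = 45.68 mm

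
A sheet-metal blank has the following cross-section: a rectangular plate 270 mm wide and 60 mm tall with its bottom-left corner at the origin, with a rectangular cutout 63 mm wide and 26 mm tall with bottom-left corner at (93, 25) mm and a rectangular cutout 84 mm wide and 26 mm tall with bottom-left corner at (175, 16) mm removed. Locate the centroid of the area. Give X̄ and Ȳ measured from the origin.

X̄ = 121.92 mm, Ȳ = 29.12 mm

plate: A = 270 × 60 = 16200.00, centroid at (135.00, 30.00).
hole 1: A = −(63 × 26) = -1638.00, centroid at (124.50, 38.00).
hole 2: A = −(84 × 26) = -2184.00, centroid at (217.00, 29.00).
ΣA = 12378.00 mm², ΣAX̄ = 1509141.00 mm³, ΣAȲ = 360420.00 mm³.
X̄ = 1509141.00/12378.00 = 121.92 mm; Ȳ = 360420.00/12378.00 = 29.12 mm.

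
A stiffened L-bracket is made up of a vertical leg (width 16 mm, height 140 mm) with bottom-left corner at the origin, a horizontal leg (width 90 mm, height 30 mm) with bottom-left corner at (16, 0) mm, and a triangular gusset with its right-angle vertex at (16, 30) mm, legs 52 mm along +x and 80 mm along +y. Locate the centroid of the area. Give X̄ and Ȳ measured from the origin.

X̄ = 35.89 mm, Ȳ = 44.90 mm

vertical leg: A = 16 × 140 = 2240.00, centroid at (8.00, 70.00).
horizontal leg: A = 90 × 30 = 2700.00, centroid at (61.00, 15.00).
gusset: A = ½·52·80 = 2080.00, centroid at (33.33, 56.67).
ΣA = 7020.00 mm², ΣAX̄ = 251953.33 mm³, ΣAȲ = 315166.67 mm³.
X̄ = 251953.33/7020.00 = 35.89 mm; Ȳ = 315166.67/7020.00 = 44.90 mm.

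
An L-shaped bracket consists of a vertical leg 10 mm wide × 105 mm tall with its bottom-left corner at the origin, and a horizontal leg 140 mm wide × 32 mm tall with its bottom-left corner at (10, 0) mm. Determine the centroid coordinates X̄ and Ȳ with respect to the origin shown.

vertical leg: A = 10 × 105 = 1050.00, centroid at (5.00, 52.50).
horizontal leg: A = 140 × 32 = 4480.00, centroid at (80.00, 16.00).
ΣA = 5530.00 mm², ΣAX̄ = 363650.00 mm³, ΣAȲ = 126805.00 mm³.
X̄ = 363650.00/5530.00 = 65.76 mm; Ȳ = 126805.00/5530.00 = 22.93 mm.

X̄ = 65.76 mm, Ȳ = 22.93 mm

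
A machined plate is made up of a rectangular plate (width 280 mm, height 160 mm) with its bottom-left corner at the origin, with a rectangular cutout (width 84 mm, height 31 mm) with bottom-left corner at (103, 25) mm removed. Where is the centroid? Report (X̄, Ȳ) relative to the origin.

X̄ = 139.69 mm, Ȳ = 82.44 mm

plate: A = 280 × 160 = 44800.00, centroid at (140.00, 80.00).
hole: A = −(84 × 31) = -2604.00, centroid at (145.00, 40.50).
ΣA = 42196.00 mm²
ΣAX̄ = (44800.00)(140.00) + (-2604.00)(145.00) = 5894420.00 mm³
ΣAȲ = (44800.00)(80.00) + (-2604.00)(40.50) = 3478538.00 mm³
X̄ = 5894420.00 / 42196.00 = 139.69 mm
Ȳ = 3478538.00 / 42196.00 = 82.44 mm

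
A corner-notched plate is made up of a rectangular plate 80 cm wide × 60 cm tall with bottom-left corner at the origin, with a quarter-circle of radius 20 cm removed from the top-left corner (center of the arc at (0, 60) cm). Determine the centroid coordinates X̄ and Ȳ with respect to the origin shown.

X̄ = 42.21 cm, Ȳ = 28.49 cm

Part | A | x̄ᵢ | ȳᵢ | A·x̄ᵢ | A·ȳᵢ
plate | 4800.00 | 40.00 | 30.00 | 192000.00 | 144000.00
removed quarter-circle | -314.16 | 8.49 | 51.51 | -2666.67 | -16182.89
Σ | 4485.84 |  |  | 189333.33 | 127817.11
X̄ = 189333.33 / 4485.84 = 42.21 cm
Ȳ = 127817.11 / 4485.84 = 28.49 cm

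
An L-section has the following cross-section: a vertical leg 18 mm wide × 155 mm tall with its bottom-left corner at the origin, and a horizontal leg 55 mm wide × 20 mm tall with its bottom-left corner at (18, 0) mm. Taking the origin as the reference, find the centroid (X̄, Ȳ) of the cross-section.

vertical leg: A = 18 × 155 = 2790.00, centroid at (9.00, 77.50).
horizontal leg: A = 55 × 20 = 1100.00, centroid at (45.50, 10.00).
ΣA = 3890.00 mm²
ΣAX̄ = (2790.00)(9.00) + (1100.00)(45.50) = 75160.00 mm³
ΣAȲ = (2790.00)(77.50) + (1100.00)(10.00) = 227225.00 mm³
X̄ = 75160.00 / 3890.00 = 19.32 mm
Ȳ = 227225.00 / 3890.00 = 58.41 mm

X̄ = 19.32 mm, Ȳ = 58.41 mm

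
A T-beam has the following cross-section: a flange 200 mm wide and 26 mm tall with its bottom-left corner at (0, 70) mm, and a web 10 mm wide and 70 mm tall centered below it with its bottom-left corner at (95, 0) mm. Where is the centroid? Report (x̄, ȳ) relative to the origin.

x̄ = 100.00 mm, ȳ = 77.31 mm

web: A = 10 × 70 = 700.00, centroid at (100.00, 35.00).
flange: A = 200 × 26 = 5200.00, centroid at (100.00, 83.00).
ΣA = 5900.00 mm², ΣAx̄ = 590000.00 mm³, ΣAȳ = 456100.00 mm³.
x̄ = 590000.00/5900.00 = 100.00 mm; ȳ = 456100.00/5900.00 = 77.31 mm.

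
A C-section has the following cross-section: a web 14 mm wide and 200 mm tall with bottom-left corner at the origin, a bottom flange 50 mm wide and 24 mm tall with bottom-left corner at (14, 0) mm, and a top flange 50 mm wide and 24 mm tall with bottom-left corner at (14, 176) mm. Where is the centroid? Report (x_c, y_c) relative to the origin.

x_c = 21.77 mm, y_c = 100.00 mm

web: A = 14 × 200 = 2800.00, centroid at (7.00, 100.00).
bottom flange: A = 50 × 24 = 1200.00, centroid at (39.00, 12.00).
top flange: A = 50 × 24 = 1200.00, centroid at (39.00, 188.00).
ΣA = 5200.00 mm², ΣAx_c = 113200.00 mm³, ΣAy_c = 520000.00 mm³.
x_c = 113200.00/5200.00 = 21.77 mm; y_c = 520000.00/5200.00 = 100.00 mm.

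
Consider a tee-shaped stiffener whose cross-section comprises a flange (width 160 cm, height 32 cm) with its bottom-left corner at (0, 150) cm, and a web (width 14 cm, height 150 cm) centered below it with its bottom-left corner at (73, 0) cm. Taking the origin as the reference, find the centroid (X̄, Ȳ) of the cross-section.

Part | A | x̄ᵢ | ȳᵢ | A·x̄ᵢ | A·ȳᵢ
web | 2100.00 | 80.00 | 75.00 | 168000.00 | 157500.00
flange | 5120.00 | 80.00 | 166.00 | 409600.00 | 849920.00
Σ | 7220.00 |  |  | 577600.00 | 1007420.00
X̄ = 577600.00 / 7220.00 = 80.00 cm
Ȳ = 1007420.00 / 7220.00 = 139.53 cm

X̄ = 80.00 cm, Ȳ = 139.53 cm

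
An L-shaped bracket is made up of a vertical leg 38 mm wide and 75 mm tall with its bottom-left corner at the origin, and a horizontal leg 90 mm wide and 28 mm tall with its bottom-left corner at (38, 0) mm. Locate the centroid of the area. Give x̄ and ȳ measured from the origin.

vertical leg: A = 38 × 75 = 2850.00, centroid at (19.00, 37.50).
horizontal leg: A = 90 × 28 = 2520.00, centroid at (83.00, 14.00).
ΣA = 5370.00 mm²
ΣAx̄ = (2850.00)(19.00) + (2520.00)(83.00) = 263310.00 mm³
ΣAȳ = (2850.00)(37.50) + (2520.00)(14.00) = 142155.00 mm³
x̄ = 263310.00 / 5370.00 = 49.03 mm
ȳ = 142155.00 / 5370.00 = 26.47 mm

x̄ = 49.03 mm, ȳ = 26.47 mm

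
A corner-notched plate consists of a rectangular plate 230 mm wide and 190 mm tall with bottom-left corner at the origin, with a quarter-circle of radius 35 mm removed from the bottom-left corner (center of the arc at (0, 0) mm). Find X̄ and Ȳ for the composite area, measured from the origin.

plate: A = 230 × 190 = 43700.00, centroid at (115.00, 95.00).
removed quarter-circle: A = −¼π·35² = -962.11, centroid at (14.85, 14.85).
ΣA = 42737.89 mm²
ΣAX̄ = (43700.00)(115.00) + (-962.11)(14.85) = 5011208.33 mm³
ΣAȲ = (43700.00)(95.00) + (-962.11)(14.85) = 4137208.33 mm³
X̄ = 5011208.33 / 42737.89 = 117.25 mm
Ȳ = 4137208.33 / 42737.89 = 96.80 mm

X̄ = 117.25 mm, Ȳ = 96.80 mm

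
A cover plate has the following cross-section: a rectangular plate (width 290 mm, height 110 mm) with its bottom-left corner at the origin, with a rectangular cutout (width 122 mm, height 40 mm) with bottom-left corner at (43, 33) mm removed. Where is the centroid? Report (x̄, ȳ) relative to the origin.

plate: A = 290 × 110 = 31900.00, centroid at (145.00, 55.00).
hole: A = −(122 × 40) = -4880.00, centroid at (104.00, 53.00).
ΣA = 27020.00 mm²
ΣAx̄ = (31900.00)(145.00) + (-4880.00)(104.00) = 4117980.00 mm³
ΣAȳ = (31900.00)(55.00) + (-4880.00)(53.00) = 1495860.00 mm³
x̄ = 4117980.00 / 27020.00 = 152.40 mm
ȳ = 1495860.00 / 27020.00 = 55.36 mm

x̄ = 152.40 mm, ȳ = 55.36 mm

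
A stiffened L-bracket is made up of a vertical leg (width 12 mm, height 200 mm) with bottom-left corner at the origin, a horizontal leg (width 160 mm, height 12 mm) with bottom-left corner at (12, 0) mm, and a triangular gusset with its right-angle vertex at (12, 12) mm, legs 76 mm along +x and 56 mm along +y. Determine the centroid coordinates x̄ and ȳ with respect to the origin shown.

Part | A | x̄ᵢ | ȳᵢ | A·x̄ᵢ | A·ȳᵢ
vertical leg | 2400.00 | 6.00 | 100.00 | 14400.00 | 240000.00
horizontal leg | 1920.00 | 92.00 | 6.00 | 176640.00 | 11520.00
gusset | 2128.00 | 37.33 | 30.67 | 79445.33 | 65258.67
Σ | 6448.00 |  |  | 270485.33 | 316778.67
x̄ = 270485.33 / 6448.00 = 41.95 mm
ȳ = 316778.67 / 6448.00 = 49.13 mm

x̄ = 41.95 mm, ȳ = 49.13 mm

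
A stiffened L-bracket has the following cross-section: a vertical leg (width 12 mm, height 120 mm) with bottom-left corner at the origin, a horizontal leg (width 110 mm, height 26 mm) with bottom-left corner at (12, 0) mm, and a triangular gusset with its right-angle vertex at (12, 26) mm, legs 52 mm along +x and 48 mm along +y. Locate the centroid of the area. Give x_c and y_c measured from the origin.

vertical leg: A = 12 × 120 = 1440.00, centroid at (6.00, 60.00).
horizontal leg: A = 110 × 26 = 2860.00, centroid at (67.00, 13.00).
gusset: A = ½·52·48 = 1248.00, centroid at (29.33, 42.00).
ΣA = 5548.00 mm²
ΣAx_c = (1440.00)(6.00) + (2860.00)(67.00) + (1248.00)(29.33) = 236868.00 mm³
ΣAy_c = (1440.00)(60.00) + (2860.00)(13.00) + (1248.00)(42.00) = 175996.00 mm³
x_c = 236868.00 / 5548.00 = 42.69 mm
y_c = 175996.00 / 5548.00 = 31.72 mm

x_c = 42.69 mm, y_c = 31.72 mm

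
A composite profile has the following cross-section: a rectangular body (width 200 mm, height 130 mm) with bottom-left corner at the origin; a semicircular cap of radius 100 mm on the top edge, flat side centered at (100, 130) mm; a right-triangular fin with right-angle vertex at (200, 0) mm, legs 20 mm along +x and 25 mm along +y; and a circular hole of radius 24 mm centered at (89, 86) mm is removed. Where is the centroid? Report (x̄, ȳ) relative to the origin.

x̄ = 101.16 mm, ȳ = 105.74 mm

Part | A | x̄ᵢ | ȳᵢ | A·x̄ᵢ | A·ȳᵢ
rectangular body | 26000.00 | 100.00 | 65.00 | 2600000.00 | 1690000.00
semicircular top | 15707.96 | 100.00 | 172.44 | 1570796.33 | 2708701.89
triangular fin | 250.00 | 206.67 | 8.33 | 51666.67 | 2083.33
hole | -1809.56 | 89.00 | 86.00 | -161050.61 | -155621.93
Σ | 40148.41 |  |  | 4061412.39 | 4245163.29
x̄ = 4061412.39 / 40148.41 = 101.16 mm
ȳ = 4245163.29 / 40148.41 = 105.74 mm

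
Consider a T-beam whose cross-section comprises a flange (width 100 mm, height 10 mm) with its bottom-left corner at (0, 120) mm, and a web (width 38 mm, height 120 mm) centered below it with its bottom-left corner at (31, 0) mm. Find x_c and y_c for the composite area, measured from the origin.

x_c = 50.00 mm, y_c = 71.69 mm

web: A = 38 × 120 = 4560.00, centroid at (50.00, 60.00).
flange: A = 100 × 10 = 1000.00, centroid at (50.00, 125.00).
ΣA = 5560.00 mm², ΣAx_c = 278000.00 mm³, ΣAy_c = 398600.00 mm³.
x_c = 278000.00/5560.00 = 50.00 mm; y_c = 398600.00/5560.00 = 71.69 mm.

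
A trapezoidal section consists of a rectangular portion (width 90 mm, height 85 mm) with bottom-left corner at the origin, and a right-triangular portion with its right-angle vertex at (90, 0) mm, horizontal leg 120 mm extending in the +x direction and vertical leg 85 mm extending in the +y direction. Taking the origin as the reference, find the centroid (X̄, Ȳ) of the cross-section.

rectangular portion: A = 90 × 85 = 7650.00, centroid at (45.00, 42.50).
triangular portion: A = ½·120·85 = 5100.00, centroid at (130.00, 28.33).
ΣA = 12750.00 mm²
ΣAX̄ = (7650.00)(45.00) + (5100.00)(130.00) = 1007250.00 mm³
ΣAȲ = (7650.00)(42.50) + (5100.00)(28.33) = 469625.00 mm³
X̄ = 1007250.00 / 12750.00 = 79.00 mm
Ȳ = 469625.00 / 12750.00 = 36.83 mm

X̄ = 79.00 mm, Ȳ = 36.83 mm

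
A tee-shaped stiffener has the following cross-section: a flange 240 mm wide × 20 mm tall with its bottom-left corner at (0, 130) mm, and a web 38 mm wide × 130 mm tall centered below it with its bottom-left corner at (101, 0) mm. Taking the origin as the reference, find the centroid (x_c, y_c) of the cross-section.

web: A = 38 × 130 = 4940.00, centroid at (120.00, 65.00).
flange: A = 240 × 20 = 4800.00, centroid at (120.00, 140.00).
ΣA = 9740.00 mm²
ΣAx_c = (4940.00)(120.00) + (4800.00)(120.00) = 1168800.00 mm³
ΣAy_c = (4940.00)(65.00) + (4800.00)(140.00) = 993100.00 mm³
x_c = 1168800.00 / 9740.00 = 120.00 mm
y_c = 993100.00 / 9740.00 = 101.96 mm

x_c = 120.00 mm, y_c = 101.96 mm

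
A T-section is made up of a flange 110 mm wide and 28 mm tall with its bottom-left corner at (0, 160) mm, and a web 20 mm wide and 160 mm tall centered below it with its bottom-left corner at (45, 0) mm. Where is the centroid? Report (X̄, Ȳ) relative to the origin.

web: A = 20 × 160 = 3200.00, centroid at (55.00, 80.00).
flange: A = 110 × 28 = 3080.00, centroid at (55.00, 174.00).
ΣA = 6280.00 mm²
ΣAX̄ = (3200.00)(55.00) + (3080.00)(55.00) = 345400.00 mm³
ΣAȲ = (3200.00)(80.00) + (3080.00)(174.00) = 791920.00 mm³
X̄ = 345400.00 / 6280.00 = 55.00 mm
Ȳ = 791920.00 / 6280.00 = 126.10 mm

X̄ = 55.00 mm, Ȳ = 126.10 mm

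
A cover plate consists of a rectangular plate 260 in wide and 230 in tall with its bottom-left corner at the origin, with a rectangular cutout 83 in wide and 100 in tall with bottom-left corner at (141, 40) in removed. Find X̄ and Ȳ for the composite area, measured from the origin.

Part | A | x̄ᵢ | ȳᵢ | A·x̄ᵢ | A·ȳᵢ
plate | 59800.00 | 130.00 | 115.00 | 7774000.00 | 6877000.00
hole | -8300.00 | 182.50 | 90.00 | -1514750.00 | -747000.00
Σ | 51500.00 |  |  | 6259250.00 | 6130000.00
X̄ = 6259250.00 / 51500.00 = 121.54 in
Ȳ = 6130000.00 / 51500.00 = 119.03 in

X̄ = 121.54 in, Ȳ = 119.03 in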